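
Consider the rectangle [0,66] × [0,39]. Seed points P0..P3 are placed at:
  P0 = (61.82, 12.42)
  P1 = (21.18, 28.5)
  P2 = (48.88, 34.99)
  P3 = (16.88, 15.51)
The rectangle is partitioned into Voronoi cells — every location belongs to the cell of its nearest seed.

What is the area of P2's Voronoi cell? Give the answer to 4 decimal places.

Area of P2's cell: 525.4867

1. box [0,66]×[0,39]: [(0, 0) (66, 0) (66, 39) (0, 39)]
2. ⊥bis P2·P0 via (55.35,23.705): [(0, 0) (14.0036, 0) (66, 29.8109) (66, 39) (0, 39)]  |A|=1798.9699
3. ⊥bis P2·P1 via (35.03,31.745): [(39.097, 14.3867) (66, 29.8109) (66, 39) (33.3302, 39)]  |A|=525.6628
4. ⊥bis P2·P3 via (32.88,25.25): [(38.8492, 15.4444) (39.3906, 14.555) (66, 29.8109) (66, 39) (33.3302, 39)]  |A|=525.4867
5. canonical 5-gon: [(38.8492, 15.4444) (39.3906, 14.555) (66, 29.8109) (66, 39) (33.3302, 39)]
6. shoelace: 525.4867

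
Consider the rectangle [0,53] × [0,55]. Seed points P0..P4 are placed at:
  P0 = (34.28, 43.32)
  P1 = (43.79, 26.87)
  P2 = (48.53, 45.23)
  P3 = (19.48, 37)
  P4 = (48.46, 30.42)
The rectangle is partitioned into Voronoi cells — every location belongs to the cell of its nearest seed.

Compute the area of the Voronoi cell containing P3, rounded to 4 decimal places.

Area of P3's cell: 1384.2739

1. box [0,53]×[0,55]: [(0, 0) (53, 0) (53, 55) (0, 55)]
2. ⊥bis P3·P0 via (26.88,40.16): [(0, 0) (44.0294, 0) (20.5429, 55) (0, 55)]  |A|=1775.7389
3. ⊥bis P3·P1 via (31.635,31.935): [(0, 0) (18.3277, 0) (31.0213, 30.4621) (20.5429, 55) (0, 55)]  |A|=1384.2739
4. ⊥bis P3·P2 via (34.005,41.115): [(0, 0) (18.3277, 0) (31.0213, 30.4621) (20.5429, 55) (0, 55)]  |A|=1384.2739
5. ⊥bis P3·P4 via (33.97,33.71): [(0, 0) (18.3277, 0) (31.0213, 30.4621) (20.5429, 55) (0, 55)]  |A|=1384.2739
6. canonical 5-gon: [(0, 0) (18.3277, 0) (31.0213, 30.4621) (20.5429, 55) (0, 55)]
7. shoelace: 1384.2739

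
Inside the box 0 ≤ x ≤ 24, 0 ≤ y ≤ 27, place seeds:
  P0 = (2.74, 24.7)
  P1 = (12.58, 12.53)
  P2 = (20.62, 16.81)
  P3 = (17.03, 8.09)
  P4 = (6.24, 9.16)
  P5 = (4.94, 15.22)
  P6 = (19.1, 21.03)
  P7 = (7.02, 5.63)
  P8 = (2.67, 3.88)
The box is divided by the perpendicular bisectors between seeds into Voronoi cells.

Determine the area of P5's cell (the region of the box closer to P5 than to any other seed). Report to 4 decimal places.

1. box [0,24]×[0,27]: [(0, 0) (24, 0) (24, 27) (0, 27)]
2. ⊥bis P5·P0 via (3.84,19.96): [(0, 19.0689) (0, 0) (24, 0) (24, 24.6385)]  |A|=524.4881
3. ⊥bis P5·P1 via (8.76,13.875): [(11.5309, 21.7448) (0, 19.0689) (0, 0) (3.8747, 0)]  |A|=152.0679
4. ⊥bis P5·P2 via (12.78,16.015): [(11.5309, 21.7448) (0, 19.0689) (0, 0) (3.8747, 0)]  |A|=152.0679
5. ⊥bis P5·P3 via (10.985,11.655): [(11.5309, 21.7448) (0, 19.0689) (0, 0) (3.8747, 0)]  |A|=152.0679
6. ⊥bis P5·P4 via (5.59,12.19): [(8.3772, 12.7879) (11.5309, 21.7448) (0, 19.0689) (0, 10.9908)]  |A|=81.2569
7. ⊥bis P5·P6 via (12.02,18.125): [(8.3772, 12.7879) (11.0709, 20.4382) (10.6214, 21.5337) (0, 19.0689) (0, 10.9908)]  |A|=80.7112
8. ⊥bis P5·P7 via (5.98,10.425): [(8.3772, 12.7879) (11.0709, 20.4382) (10.6214, 21.5337) (0, 19.0689) (0, 10.9908)]  |A|=80.7112
9. ⊥bis P5·P8 via (3.805,9.55): [(8.3772, 12.7879) (11.0709, 20.4382) (10.6214, 21.5337) (0, 19.0689) (0, 10.9908)]  |A|=80.7112
10. canonical 5-gon: [(8.3772, 12.7879) (11.0709, 20.4382) (10.6214, 21.5337) (0, 19.0689) (0, 10.9908)]
11. shoelace: 80.7112

Area of P5's cell: 80.7112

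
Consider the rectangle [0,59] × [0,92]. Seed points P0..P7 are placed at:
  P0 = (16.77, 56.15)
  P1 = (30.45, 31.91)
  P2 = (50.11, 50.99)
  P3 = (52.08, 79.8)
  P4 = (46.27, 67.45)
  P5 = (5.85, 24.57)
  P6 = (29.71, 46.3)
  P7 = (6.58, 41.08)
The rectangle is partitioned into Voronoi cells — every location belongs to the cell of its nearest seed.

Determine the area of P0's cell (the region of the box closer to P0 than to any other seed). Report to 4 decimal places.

1. box [0,59]×[0,92]: [(0, 0) (59, 0) (59, 92) (0, 92)]
2. ⊥bis P0·P1 via (23.61,44.03): [(0, 30.7055) (59, 64.0026) (59, 92) (0, 92)]  |A|=2634.1105
3. ⊥bis P0·P2 via (33.44,53.57): [(0, 30.7055) (32.763, 49.1955) (39.3878, 92) (0, 92)]  |A|=1847.0804
4. ⊥bis P0·P3 via (34.425,67.975): [(0, 30.7055) (32.763, 49.1955) (35.4359, 66.4658) (18.3335, 92) (0, 92)]  |A|=1578.2778
5. ⊥bis P0·P4 via (31.52,61.8): [(0, 30.7055) (32.763, 49.1955) (33.7947, 55.8617) (22.1139, 86.3558) (18.3335, 92) (0, 92)]  |A|=1491.3226
6. ⊥bis P0·P5 via (11.31,40.36): [(0, 44.2709) (14.9046, 39.117) (32.763, 49.1955) (33.7947, 55.8617) (22.1139, 86.3558) (18.3335, 92) (0, 92)]  |A|=1390.2299
7. ⊥bis P0·P6 via (23.24,51.225): [(0, 44.2709) (14.207, 39.3583) (31.4429, 62.0012) (22.1139, 86.3558) (18.3335, 92) (0, 92)]  |A|=1248.2509
8. ⊥bis P0·P7 via (11.675,48.615): [(0, 56.5094) (17.9985, 44.3392) (31.4429, 62.0012) (22.1139, 86.3558) (18.3335, 92) (0, 92)]  |A|=1093.4184
9. canonical 6-gon: [(0, 56.5094) (17.9985, 44.3392) (31.4429, 62.0012) (22.1139, 86.3558) (18.3335, 92) (0, 92)]
10. shoelace: 1093.4184

Area of P0's cell: 1093.4184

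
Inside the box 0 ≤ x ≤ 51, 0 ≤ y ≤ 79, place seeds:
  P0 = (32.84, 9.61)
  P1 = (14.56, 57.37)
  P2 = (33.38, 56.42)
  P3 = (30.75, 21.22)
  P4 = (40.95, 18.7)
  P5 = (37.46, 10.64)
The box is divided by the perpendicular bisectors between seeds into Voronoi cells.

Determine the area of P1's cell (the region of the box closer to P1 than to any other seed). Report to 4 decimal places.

1. box [0,51]×[0,79]: [(0, 0) (51, 0) (51, 79) (0, 79)]
2. ⊥bis P1·P0 via (23.7,33.49): [(0, 24.4189) (51, 43.939) (51, 79) (0, 79)]  |A|=2285.8738
3. ⊥bis P1·P2 via (23.97,56.895): [(0, 24.4189) (22.7706, 33.1343) (25.0858, 79) (0, 79)]  |A|=1196.712
4. ⊥bis P1·P3 via (22.655,39.295): [(0, 29.1488) (23.0915, 39.4905) (25.0858, 79) (0, 79)]  |A|=1071.1326
5. ⊥bis P1·P4 via (27.755,38.035): [(0, 29.1488) (23.0915, 39.4905) (25.0858, 79) (0, 79)]  |A|=1071.1326
6. ⊥bis P1·P5 via (26.01,34.005): [(0, 29.1488) (23.0915, 39.4905) (25.0858, 79) (0, 79)]  |A|=1071.1326
7. canonical 4-gon: [(0, 29.1488) (23.0915, 39.4905) (25.0858, 79) (0, 79)]
8. shoelace: 1071.1326

Area of P1's cell: 1071.1326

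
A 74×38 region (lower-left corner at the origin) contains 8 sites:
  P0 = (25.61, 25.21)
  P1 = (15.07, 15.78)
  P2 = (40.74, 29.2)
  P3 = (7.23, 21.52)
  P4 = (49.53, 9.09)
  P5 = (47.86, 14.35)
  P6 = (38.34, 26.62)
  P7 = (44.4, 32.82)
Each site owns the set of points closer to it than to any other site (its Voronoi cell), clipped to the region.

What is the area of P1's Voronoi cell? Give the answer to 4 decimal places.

1. box [0,74]×[0,38]: [(0, 0) (74, 0) (74, 38) (0, 38)]
2. ⊥bis P1·P0 via (20.34,20.495): [(0, 0) (38.6766, 0) (4.6785, 38) (0, 38)]  |A|=823.7472
3. ⊥bis P1·P2 via (27.905,22.49): [(0, 0) (38.6766, 0) (4.6785, 38) (0, 38)]  |A|=823.7472
4. ⊥bis P1·P3 via (11.15,18.65): [(0, 3.4207) (0, 0) (38.6766, 0) (16.0288, 25.3137)]  |A|=516.939
5. ⊥bis P1·P4 via (32.3,12.435): [(0, 3.4207) (0, 0) (29.8859, 0) (31.4533, 8.0736) (16.0288, 25.3137)]  |A|=481.4527
6. ⊥bis P1·P5 via (31.465,15.065): [(0, 3.4207) (0, 0) (29.8859, 0) (31.0752, 6.1259) (31.1737, 8.386) (16.0288, 25.3137)]  |A|=481.1214
7. ⊥bis P1·P6 via (26.705,21.2): [(0, 3.4207) (0, 0) (29.8859, 0) (31.0752, 6.1259) (31.1737, 8.386) (16.0288, 25.3137)]  |A|=481.1214
8. ⊥bis P1·P7 via (29.735,24.3): [(0, 3.4207) (0, 0) (29.8859, 0) (31.0752, 6.1259) (31.1737, 8.386) (16.0288, 25.3137)]  |A|=481.1214
9. canonical 6-gon: [(0, 3.4207) (0, 0) (29.8859, 0) (31.0752, 6.1259) (31.1737, 8.386) (16.0288, 25.3137)]
10. shoelace: 481.1214

Area of P1's cell: 481.1214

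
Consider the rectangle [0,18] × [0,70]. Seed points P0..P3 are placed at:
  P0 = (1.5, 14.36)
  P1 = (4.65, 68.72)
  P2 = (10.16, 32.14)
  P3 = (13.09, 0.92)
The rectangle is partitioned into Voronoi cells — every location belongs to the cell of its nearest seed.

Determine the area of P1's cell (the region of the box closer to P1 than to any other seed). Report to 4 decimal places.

Area of P1's cell: 347.9354

1. box [0,18]×[0,70]: [(0, 0) (18, 0) (18, 70) (0, 70)]
2. ⊥bis P1·P0 via (3.075,41.54): [(0, 41.7182) (18, 40.6751) (18, 70) (0, 70)]  |A|=518.46
3. ⊥bis P1·P2 via (7.405,50.43): [(0, 49.3146) (18, 52.0259) (18, 70) (0, 70)]  |A|=347.9354
4. ⊥bis P1·P3 via (8.87,34.82): [(0, 49.3146) (18, 52.0259) (18, 70) (0, 70)]  |A|=347.9354
5. canonical 4-gon: [(0, 49.3146) (18, 52.0259) (18, 70) (0, 70)]
6. shoelace: 347.9354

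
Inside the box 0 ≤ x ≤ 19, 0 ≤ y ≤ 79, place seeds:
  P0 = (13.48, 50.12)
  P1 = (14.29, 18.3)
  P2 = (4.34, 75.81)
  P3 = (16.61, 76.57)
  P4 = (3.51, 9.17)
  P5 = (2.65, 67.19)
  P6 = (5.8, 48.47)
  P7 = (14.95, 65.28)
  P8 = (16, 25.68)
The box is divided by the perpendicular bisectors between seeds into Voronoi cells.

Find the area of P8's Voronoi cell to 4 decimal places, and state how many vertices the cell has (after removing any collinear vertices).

Area of P8's cell: 241.7663 (5 vertices)

1. box [0,19]×[0,79]: [(0, 0) (19, 0) (19, 79) (0, 79)]
2. ⊥bis P8·P0 via (14.74,37.9): [(0, 36.3802) (0, 0) (19, 0) (19, 38.3392)]  |A|=709.8344
3. ⊥bis P8·P1 via (15.145,21.99): [(0, 36.3802) (0, 25.4992) (19, 21.0968) (19, 38.3392)]  |A|=267.1726
4. ⊥bis P8·P2 via (10.17,50.745): [(0, 36.3802) (0, 25.4992) (19, 21.0968) (19, 38.3392)]  |A|=267.1726
5. ⊥bis P8·P3 via (16.305,51.125): [(0, 36.3802) (0, 25.4992) (19, 21.0968) (19, 38.3392)]  |A|=267.1726
6. ⊥bis P8·P4 via (9.755,17.425): [(0, 36.3802) (0, 25.4992) (19, 21.0968) (19, 38.3392)]  |A|=267.1726
7. ⊥bis P8·P5 via (9.325,46.435): [(0, 36.3802) (0, 25.4992) (19, 21.0968) (19, 38.3392)]  |A|=267.1726
8. ⊥bis P8·P6 via (10.9,37.075): [(12.1456, 37.6325) (0, 32.1965) (0, 25.4992) (19, 21.0968) (19, 38.3392)]  |A|=241.7663
9. ⊥bis P8·P7 via (15.475,45.48): [(12.1456, 37.6325) (0, 32.1965) (0, 25.4992) (19, 21.0968) (19, 38.3392)]  |A|=241.7663
10. canonical 5-gon: [(12.1456, 37.6325) (0, 32.1965) (0, 25.4992) (19, 21.0968) (19, 38.3392)]
11. shoelace: 241.7663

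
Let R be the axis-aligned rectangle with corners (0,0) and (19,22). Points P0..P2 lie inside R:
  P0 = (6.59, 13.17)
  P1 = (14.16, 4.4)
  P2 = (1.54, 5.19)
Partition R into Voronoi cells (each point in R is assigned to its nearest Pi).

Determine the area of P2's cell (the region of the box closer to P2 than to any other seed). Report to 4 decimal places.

1. box [0,19]×[0,22]: [(0, 0) (19, 0) (19, 22) (0, 22)]
2. ⊥bis P2·P0 via (4.065,9.18): [(0, 11.7525) (0, 0) (18.5712, 0)]  |A|=109.1288
3. ⊥bis P2·P1 via (7.85,4.795): [(7.9698, 6.7089) (0, 11.7525) (0, 0) (7.5498, 0)]  |A|=72.158
4. canonical 4-gon: [(7.9698, 6.7089) (0, 11.7525) (0, 0) (7.5498, 0)]
5. shoelace: 72.158

Area of P2's cell: 72.1580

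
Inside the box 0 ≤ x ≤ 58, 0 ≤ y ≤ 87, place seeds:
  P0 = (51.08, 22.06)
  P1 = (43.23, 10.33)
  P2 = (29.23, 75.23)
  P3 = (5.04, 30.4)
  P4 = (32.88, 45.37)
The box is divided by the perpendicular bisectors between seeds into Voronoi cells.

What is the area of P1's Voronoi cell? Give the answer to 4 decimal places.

1. box [0,58]×[0,87]: [(0, 0) (58, 0) (58, 87) (0, 87)]
2. ⊥bis P1·P0 via (47.155,16.195): [(0, 47.7523) (0, 0) (58, 0) (58, 8.9373)]  |A|=1643.9964
3. ⊥bis P1·P2 via (36.23,42.78): [(14.4503, 38.0818) (0, 34.9646) (0, 0) (58, 0) (58, 8.9373)]  |A|=1551.6034
4. ⊥bis P1·P3 via (24.135,20.365): [(28.5033, 28.6772) (13.4326, 0) (58, 0) (58, 8.9373)]  |A|=770.8437
5. ⊥bis P1·P4 via (38.055,27.85): [(32.2857, 26.1459) (26.2336, 24.3582) (13.4326, 0) (58, 0) (58, 8.9373)]  |A|=759.803
6. canonical 5-gon: [(32.2857, 26.1459) (26.2336, 24.3582) (13.4326, 0) (58, 0) (58, 8.9373)]
7. shoelace: 759.803

Area of P1's cell: 759.8030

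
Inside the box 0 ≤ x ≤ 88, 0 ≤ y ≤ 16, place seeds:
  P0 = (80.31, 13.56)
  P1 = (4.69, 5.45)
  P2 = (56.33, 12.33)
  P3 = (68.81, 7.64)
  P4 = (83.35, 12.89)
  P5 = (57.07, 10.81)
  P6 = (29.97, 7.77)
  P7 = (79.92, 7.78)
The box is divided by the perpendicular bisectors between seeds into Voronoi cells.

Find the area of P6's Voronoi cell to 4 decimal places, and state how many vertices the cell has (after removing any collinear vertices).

1. box [0,88]×[0,16]: [(0, 0) (88, 0) (88, 16) (0, 16)]
2. ⊥bis P6·P0 via (55.14,10.665): [(0, 0) (56.3667, 0) (54.5264, 16) (0, 16)]  |A|=887.1444
3. ⊥bis P6·P1 via (17.33,6.61): [(17.9366, 0) (56.3667, 0) (54.5264, 16) (16.4683, 16)]  |A|=611.9054
4. ⊥bis P6·P2 via (43.15,10.05): [(17.9366, 0) (44.8885, 0) (42.1207, 16) (16.4683, 16)]  |A|=420.8351
5. ⊥bis P6·P3 via (49.39,7.705): [(17.9366, 0) (44.8885, 0) (42.1207, 16) (16.4683, 16)]  |A|=420.8351
6. ⊥bis P6·P4 via (56.66,10.33): [(17.9366, 0) (44.8885, 0) (42.1207, 16) (16.4683, 16)]  |A|=420.8351
7. ⊥bis P6·P5 via (43.52,9.29): [(17.9366, 0) (44.5621, 0) (43.96, 5.3676) (42.1207, 16) (16.4683, 16)]  |A|=419.959
8. ⊥bis P6·P7 via (54.945,7.775): [(17.9366, 0) (44.5621, 0) (43.96, 5.3676) (42.1207, 16) (16.4683, 16)]  |A|=419.959
9. canonical 5-gon: [(17.9366, 0) (44.5621, 0) (43.96, 5.3676) (42.1207, 16) (16.4683, 16)]
10. shoelace: 419.959

Area of P6's cell: 419.9590 (5 vertices)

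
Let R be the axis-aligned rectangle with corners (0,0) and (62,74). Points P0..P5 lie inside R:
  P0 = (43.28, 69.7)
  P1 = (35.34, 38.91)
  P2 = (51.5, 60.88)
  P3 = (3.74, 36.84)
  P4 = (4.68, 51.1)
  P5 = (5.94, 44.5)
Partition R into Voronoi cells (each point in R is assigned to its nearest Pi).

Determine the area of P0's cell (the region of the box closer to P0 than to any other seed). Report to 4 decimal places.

1. box [0,62]×[0,74]: [(0, 0) (62, 0) (62, 74) (0, 74)]
2. ⊥bis P0·P1 via (39.31,54.305): [(0, 64.4421) (62, 48.4538) (62, 74) (0, 74)]  |A|=1088.2272
3. ⊥bis P0·P2 via (47.39,65.29): [(0, 64.4421) (36.4066, 55.0537) (56.7358, 74) (0, 74)]  |A|=711.4507
4. ⊥bis P0·P3 via (23.51,53.27): [(18.1055, 59.7731) (36.4066, 55.0537) (56.7358, 74) (6.2822, 74)]  |A|=580.2373
5. ⊥bis P0·P4 via (23.98,60.4): [(25.1585, 57.9543) (36.4066, 55.0537) (56.7358, 74) (17.4266, 74)]  |A|=451.4086
6. ⊥bis P0·P5 via (24.61,57.1): [(25.1585, 57.9543) (36.4066, 55.0537) (56.7358, 74) (17.4266, 74)]  |A|=451.4086
7. canonical 4-gon: [(25.1585, 57.9543) (36.4066, 55.0537) (56.7358, 74) (17.4266, 74)]
8. shoelace: 451.4086

Area of P0's cell: 451.4086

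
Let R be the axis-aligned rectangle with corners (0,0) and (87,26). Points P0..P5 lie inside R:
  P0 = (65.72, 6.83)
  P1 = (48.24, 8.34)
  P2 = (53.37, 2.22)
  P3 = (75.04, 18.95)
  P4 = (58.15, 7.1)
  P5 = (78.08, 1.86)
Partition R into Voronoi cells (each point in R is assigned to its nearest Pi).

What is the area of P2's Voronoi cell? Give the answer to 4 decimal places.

Area of P2's cell: 57.8991

1. box [0,87]×[0,26]: [(0, 0) (87, 0) (87, 26) (0, 26)]
2. ⊥bis P2·P0 via (59.545,4.525): [(0, 0) (61.2341, 0) (51.5288, 26) (0, 26)]  |A|=1465.9179
3. ⊥bis P2·P1 via (50.805,5.28): [(44.5061, 0) (61.2341, 0) (57.2474, 10.6802)]  |A|=89.3296
4. ⊥bis P2·P3 via (64.205,10.585): [(44.5061, 0) (61.2341, 0) (57.2474, 10.6802)]  |A|=89.3296
5. ⊥bis P2·P4 via (55.76,4.66): [(53.134, 7.2322) (44.5061, 0) (60.5175, 0)]  |A|=57.8991
6. ⊥bis P2·P5 via (65.725,2.04): [(53.134, 7.2322) (44.5061, 0) (60.5175, 0)]  |A|=57.8991
7. canonical 3-gon: [(53.134, 7.2322) (44.5061, 0) (60.5175, 0)]
8. shoelace: 57.8991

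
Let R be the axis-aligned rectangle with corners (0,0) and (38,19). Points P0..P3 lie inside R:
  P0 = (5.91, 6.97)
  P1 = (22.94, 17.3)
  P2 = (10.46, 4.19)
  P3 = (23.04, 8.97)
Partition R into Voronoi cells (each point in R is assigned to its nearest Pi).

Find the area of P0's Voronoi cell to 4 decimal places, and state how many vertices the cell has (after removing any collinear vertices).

Area of P0's cell: 185.6224 (5 vertices)

1. box [0,38]×[0,19]: [(0, 0) (38, 0) (38, 19) (0, 19)]
2. ⊥bis P0·P1 via (14.425,12.135): [(0, 0) (21.7858, 0) (10.2609, 19) (0, 19)]  |A|=304.4433
3. ⊥bis P0·P2 via (8.185,5.58): [(0, 0) (4.7757, 0) (13.3116, 13.9706) (10.2609, 19) (0, 19)]  |A|=185.6224
4. ⊥bis P0·P3 via (14.475,7.97): [(0, 0) (4.7757, 0) (13.3116, 13.9706) (10.2609, 19) (0, 19)]  |A|=185.6224
5. canonical 5-gon: [(0, 0) (4.7757, 0) (13.3116, 13.9706) (10.2609, 19) (0, 19)]
6. shoelace: 185.6224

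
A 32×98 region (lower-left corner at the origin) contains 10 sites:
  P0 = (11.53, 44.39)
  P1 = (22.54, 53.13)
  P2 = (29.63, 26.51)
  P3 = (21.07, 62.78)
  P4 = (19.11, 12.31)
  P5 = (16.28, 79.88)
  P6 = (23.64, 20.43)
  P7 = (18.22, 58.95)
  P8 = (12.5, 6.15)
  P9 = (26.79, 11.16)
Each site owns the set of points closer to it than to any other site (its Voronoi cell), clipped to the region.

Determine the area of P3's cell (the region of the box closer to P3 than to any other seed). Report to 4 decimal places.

Area of P3's cell: 232.8461

1. box [0,32]×[0,98]: [(0, 0) (32, 0) (32, 98) (0, 98)]
2. ⊥bis P3·P0 via (16.3,53.585): [(0, 62.0408) (32, 45.4405) (32, 98) (0, 98)]  |A|=1416.2999
3. ⊥bis P3·P1 via (21.805,57.955): [(0, 62.0408) (11.0378, 56.3148) (32, 59.508) (32, 98) (0, 98)]  |A|=1268.8565
4. ⊥bis P3·P2 via (25.35,44.645): [(0, 62.0408) (11.0378, 56.3148) (32, 59.508) (32, 98) (0, 98)]  |A|=1268.8565
5. ⊥bis P3·P4 via (20.09,37.545): [(0, 62.0408) (11.0378, 56.3148) (32, 59.508) (32, 98) (0, 98)]  |A|=1268.8565
6. ⊥bis P3·P5 via (18.675,71.33): [(0, 66.0988) (0, 62.0408) (11.0378, 56.3148) (32, 59.508) (32, 75.0626)]  |A|=391.4385
7. ⊥bis P3·P6 via (22.355,41.605): [(0, 66.0988) (0, 62.0408) (11.0378, 56.3148) (32, 59.508) (32, 75.0626)]  |A|=391.4385
8. ⊥bis P3·P7 via (19.645,60.865): [(9.1624, 68.6654) (23.2582, 58.1764) (32, 59.508) (32, 75.0626)]  |A|=232.8461
9. ⊥bis P3·P8 via (16.785,34.465): [(9.1624, 68.6654) (23.2582, 58.1764) (32, 59.508) (32, 75.0626)]  |A|=232.8461
10. ⊥bis P3·P9 via (23.93,36.97): [(9.1624, 68.6654) (23.2582, 58.1764) (32, 59.508) (32, 75.0626)]  |A|=232.8461
11. canonical 4-gon: [(9.1624, 68.6654) (23.2582, 58.1764) (32, 59.508) (32, 75.0626)]
12. shoelace: 232.8461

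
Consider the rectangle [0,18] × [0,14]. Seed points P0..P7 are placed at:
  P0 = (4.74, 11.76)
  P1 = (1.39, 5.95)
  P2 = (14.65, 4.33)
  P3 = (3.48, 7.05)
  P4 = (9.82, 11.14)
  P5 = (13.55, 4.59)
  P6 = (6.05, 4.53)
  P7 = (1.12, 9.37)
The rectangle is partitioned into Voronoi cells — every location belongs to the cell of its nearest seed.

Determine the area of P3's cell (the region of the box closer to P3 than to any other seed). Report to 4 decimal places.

Area of P3's cell: 14.0961

1. box [0,18]×[0,14]: [(0, 0) (18, 0) (18, 14) (0, 14)]
2. ⊥bis P3·P0 via (4.11,9.405): [(0, 10.5045) (0, 0) (18, 0) (18, 5.6892)]  |A|=145.7432
3. ⊥bis P3·P1 via (2.435,6.5): [(0.381, 10.4026) (5.8561, 0) (18, 0) (18, 5.6892)]  |A|=113.2831
4. ⊥bis P3·P2 via (9.065,5.69): [(9.6113, 7.9333) (0.381, 10.4026) (5.8561, 0) (7.6794, 0)]  |A|=48.4823
5. ⊥bis P3·P4 via (6.65,9.095): [(9.0052, 5.4442) (6.9381, 8.6484) (0.381, 10.4026) (5.8561, 0) (7.6794, 0)]  |A|=44.9386
6. ⊥bis P3·P5 via (8.515,5.82): [(8.583, 6.0985) (6.9381, 8.6484) (0.381, 10.4026) (5.8561, 0) (7.0932, 0)]  |A|=41.5684
7. ⊥bis P3·P6 via (4.765,5.79): [(7.188, 8.2611) (6.9381, 8.6484) (0.381, 10.4026) (3.492, 4.4917)]  |A|=17.8372
8. ⊥bis P3·P7 via (2.3,8.21): [(7.188, 8.2611) (6.9381, 8.6484) (3.607, 9.5396) (1.8018, 7.7032) (3.492, 4.4917)]  |A|=14.0961
9. canonical 5-gon: [(7.188, 8.2611) (6.9381, 8.6484) (3.607, 9.5396) (1.8018, 7.7032) (3.492, 4.4917)]
10. shoelace: 14.0961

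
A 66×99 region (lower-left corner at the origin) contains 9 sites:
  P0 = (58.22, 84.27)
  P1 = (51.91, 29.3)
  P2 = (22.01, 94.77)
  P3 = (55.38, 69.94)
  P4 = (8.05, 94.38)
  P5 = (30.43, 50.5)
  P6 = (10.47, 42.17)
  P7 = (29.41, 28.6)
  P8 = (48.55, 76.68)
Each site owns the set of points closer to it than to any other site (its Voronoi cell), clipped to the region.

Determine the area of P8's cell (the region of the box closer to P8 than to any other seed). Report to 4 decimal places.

1. box [0,66]×[0,99]: [(0, 0) (66, 0) (66, 99) (0, 99)]
2. ⊥bis P8·P0 via (53.385,80.475): [(0, 0) (66, 0) (66, 64.4029) (38.8447, 99) (0, 99)]  |A|=6064.2529
3. ⊥bis P8·P1 via (50.23,52.99): [(0, 49.4279) (66, 54.1083) (66, 64.4029) (38.8447, 99) (0, 99)]  |A|=2647.5572
4. ⊥bis P8·P2 via (35.28,85.725): [(11.0748, 50.2133) (66, 54.1083) (66, 64.4029) (41.7797, 95.2607)]  |A|=1301.9912
5. ⊥bis P8·P3 via (51.965,73.31): [(11.0748, 50.2133) (30.5344, 51.5933) (55.8883, 77.2857) (41.7797, 95.2607)]  |A|=826.2288
6. ⊥bis P8·P4 via (28.3,85.53): [(16.0648, 57.5342) (12.9225, 50.3443) (30.5344, 51.5933) (55.8883, 77.2857) (41.7797, 95.2607)]  |A|=819.7919
7. ⊥bis P8·P5 via (39.49,63.59): [(26.3782, 72.6651) (41.203, 62.4043) (55.8883, 77.2857) (41.7797, 95.2607)]  |A|=483.4652
8. ⊥bis P8·P6 via (29.51,59.425): [(26.3782, 72.6651) (41.203, 62.4043) (55.8883, 77.2857) (41.7797, 95.2607)]  |A|=483.4652
9. ⊥bis P8·P7 via (38.98,52.64): [(26.3782, 72.6651) (41.203, 62.4043) (55.8883, 77.2857) (41.7797, 95.2607)]  |A|=483.4652
10. canonical 4-gon: [(26.3782, 72.6651) (41.203, 62.4043) (55.8883, 77.2857) (41.7797, 95.2607)]
11. shoelace: 483.4652

Area of P8's cell: 483.4652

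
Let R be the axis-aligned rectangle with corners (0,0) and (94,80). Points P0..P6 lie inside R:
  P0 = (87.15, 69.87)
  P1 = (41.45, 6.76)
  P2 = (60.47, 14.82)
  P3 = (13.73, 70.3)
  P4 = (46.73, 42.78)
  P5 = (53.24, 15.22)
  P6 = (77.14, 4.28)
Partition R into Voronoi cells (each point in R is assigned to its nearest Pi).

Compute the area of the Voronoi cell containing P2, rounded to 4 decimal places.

1. box [0,94]×[0,80]: [(0, 0) (94, 0) (94, 80) (0, 80)]
2. ⊥bis P2·P0 via (73.81,42.345): [(0, 78.117) (0, 0) (94, 0) (94, 32.5599)]  |A|=5201.8167
3. ⊥bis P2·P1 via (50.96,10.79): [(28.2262, 64.4372) (55.5324, 0) (94, 0) (94, 32.5599)]  |A|=2310.1655
4. ⊥bis P2·P3 via (37.1,42.56): [(50.3441, 53.7177) (37.3926, 42.8065) (55.5324, 0) (94, 0) (94, 32.5599)]  |A|=2120.0813
5. ⊥bis P2·P4 via (53.6,28.8): [(77.5121, 40.5508) (45.0984, 24.6222) (55.5324, 0) (94, 0) (94, 32.5599)]  |A|=1530.5151
6. ⊥bis P2·P5 via (56.855,15.02): [(77.5121, 40.5508) (57.7297, 30.8294) (56.024, 0) (94, 0) (94, 32.5599)]  |A|=1335.0499
7. ⊥bis P2·P6 via (68.805,9.55): [(85.8507, 36.5094) (77.5121, 40.5508) (57.7297, 30.8294) (56.024, 0) (62.7668, 0)]  |A|=632.2267
8. canonical 5-gon: [(85.8507, 36.5094) (77.5121, 40.5508) (57.7297, 30.8294) (56.024, 0) (62.7668, 0)]
9. shoelace: 632.2267

Area of P2's cell: 632.2267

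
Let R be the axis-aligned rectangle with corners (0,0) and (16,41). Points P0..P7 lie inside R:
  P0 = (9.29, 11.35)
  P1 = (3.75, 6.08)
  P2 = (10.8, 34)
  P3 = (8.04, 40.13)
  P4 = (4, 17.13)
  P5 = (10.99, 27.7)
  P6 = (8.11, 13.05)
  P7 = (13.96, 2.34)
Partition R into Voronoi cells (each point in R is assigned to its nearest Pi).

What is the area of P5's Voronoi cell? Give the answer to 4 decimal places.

1. box [0,16]×[0,41]: [(0, 0) (16, 0) (16, 41) (0, 41)]
2. ⊥bis P5·P0 via (10.14,19.525): [(0, 20.5793) (16, 18.9157) (16, 41) (0, 41)]  |A|=340.0399
3. ⊥bis P5·P1 via (7.37,16.89): [(0, 20.5793) (16, 18.9157) (16, 41) (0, 41)]  |A|=340.0399
4. ⊥bis P5·P2 via (10.895,30.85): [(0, 30.5214) (0, 20.5793) (16, 18.9157) (16, 31.004)]  |A|=176.2429
5. ⊥bis P5·P3 via (9.515,33.915): [(0, 30.5214) (0, 20.5793) (16, 18.9157) (16, 31.004)]  |A|=176.2429
6. ⊥bis P5·P4 via (7.495,22.415): [(0, 30.5214) (0, 27.3715) (12.187, 19.3122) (16, 18.9157) (16, 31.004)]  |A|=134.8549
7. ⊥bis P5·P6 via (9.55,20.375): [(0, 30.5214) (0, 27.3715) (11.0154, 20.0869) (16, 19.107) (16, 31.004)]  |A|=133.1332
8. ⊥bis P5·P7 via (12.475,15.02): [(0, 30.5214) (0, 27.3715) (11.0154, 20.0869) (16, 19.107) (16, 31.004)]  |A|=133.1332
9. canonical 5-gon: [(0, 30.5214) (0, 27.3715) (11.0154, 20.0869) (16, 19.107) (16, 31.004)]
10. shoelace: 133.1332

Area of P5's cell: 133.1332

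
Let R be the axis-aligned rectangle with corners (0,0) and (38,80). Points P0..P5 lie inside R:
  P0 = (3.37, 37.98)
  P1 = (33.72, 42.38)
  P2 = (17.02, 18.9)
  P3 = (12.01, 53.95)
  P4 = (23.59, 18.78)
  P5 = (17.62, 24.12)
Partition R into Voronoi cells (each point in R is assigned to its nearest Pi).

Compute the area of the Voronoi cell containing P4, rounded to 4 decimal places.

Area of P4's cell: 485.4965

1. box [0,38]×[0,80]: [(0, 0) (38, 0) (38, 80) (0, 80)]
2. ⊥bis P4·P0 via (13.48,28.38): [(0, 14.1839) (0, 0) (38, 0) (38, 54.2026)]  |A|=1299.3435
3. ⊥bis P4·P1 via (28.655,30.58): [(19.3582, 34.5705) (0, 14.1839) (0, 0) (38, 0) (38, 26.5688)]  |A|=1041.7717
4. ⊥bis P4·P2 via (20.305,18.84): [(20.5827, 34.0449) (19.9609, 0) (38, 0) (38, 26.5688)]  |A|=538.448
5. ⊥bis P4·P3 via (17.8,36.365): [(20.5827, 34.0449) (19.9609, 0) (38, 0) (38, 26.5688)]  |A|=538.448
6. ⊥bis P4·P5 via (20.605,21.45): [(28.7392, 30.5439) (20.3474, 21.162) (19.9609, 0) (38, 0) (38, 26.5688)]  |A|=485.4965
7. canonical 5-gon: [(28.7392, 30.5439) (20.3474, 21.162) (19.9609, 0) (38, 0) (38, 26.5688)]
8. shoelace: 485.4965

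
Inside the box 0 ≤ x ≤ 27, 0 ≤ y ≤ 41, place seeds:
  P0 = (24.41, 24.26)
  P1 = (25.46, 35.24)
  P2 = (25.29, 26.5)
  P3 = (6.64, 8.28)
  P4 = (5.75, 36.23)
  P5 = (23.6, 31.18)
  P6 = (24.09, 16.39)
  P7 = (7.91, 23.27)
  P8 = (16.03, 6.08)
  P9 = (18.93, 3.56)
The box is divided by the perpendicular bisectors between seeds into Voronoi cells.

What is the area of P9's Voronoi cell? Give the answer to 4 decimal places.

Area of P9's cell: 87.4793

1. box [0,27]×[0,41]: [(0, 0) (27, 0) (27, 41) (0, 41)]
2. ⊥bis P9·P0 via (21.67,13.91): [(0, 19.6468) (0, 0) (27, 0) (27, 12.499)]  |A|=433.9677
3. ⊥bis P9·P1 via (22.195,19.4): [(0, 19.6468) (0, 0) (27, 0) (27, 12.499)]  |A|=433.9677
4. ⊥bis P9·P2 via (22.11,15.03): [(0, 19.6468) (0, 0) (27, 0) (27, 12.499)]  |A|=433.9677
5. ⊥bis P9·P3 via (12.785,5.92): [(16.3904, 15.3077) (10.5114, 0) (27, 0) (27, 12.499)]  |A|=192.5059
6. ⊥bis P9·P4 via (12.34,19.895): [(16.3904, 15.3077) (10.5114, 0) (27, 0) (27, 12.499)]  |A|=192.5059
7. ⊥bis P9·P5 via (21.265,17.37): [(16.3904, 15.3077) (10.5114, 0) (27, 0) (27, 12.499)]  |A|=192.5059
8. ⊥bis P9·P6 via (21.51,9.975): [(15.3013, 12.472) (10.5114, 0) (27, 0) (27, 7.767)]  |A|=148.255
9. ⊥bis P9·P7 via (13.42,13.415): [(15.3013, 12.472) (10.5114, 0) (27, 0) (27, 7.767)]  |A|=148.255
10. ⊥bis P9·P8 via (17.48,4.82): [(21.8431, 9.841) (13.2916, 0) (27, 0) (27, 7.767)]  |A|=87.4793
11. canonical 4-gon: [(21.8431, 9.841) (13.2916, 0) (27, 0) (27, 7.767)]
12. shoelace: 87.4793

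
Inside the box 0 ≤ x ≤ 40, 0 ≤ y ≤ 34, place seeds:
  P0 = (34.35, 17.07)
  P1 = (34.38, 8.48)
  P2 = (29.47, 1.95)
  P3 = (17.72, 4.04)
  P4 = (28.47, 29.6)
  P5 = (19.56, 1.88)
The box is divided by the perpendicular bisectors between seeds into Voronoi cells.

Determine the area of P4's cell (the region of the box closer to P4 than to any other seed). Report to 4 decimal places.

1. box [0,40]×[0,34]: [(0, 0) (40, 0) (40, 34) (0, 34)]
2. ⊥bis P4·P0 via (31.41,23.335): [(0, 8.5951) (40, 27.3661) (40, 34) (0, 34)]  |A|=640.7765
3. ⊥bis P4·P1 via (31.425,19.04): [(0, 10.2464) (8.7163, 12.6854) (40, 27.3661) (40, 34) (0, 34)]  |A|=633.5802
4. ⊥bis P4·P2 via (28.97,15.775): [(0, 14.7273) (14.1585, 15.2393) (40, 27.3661) (40, 34) (0, 34)]  |A|=597.3655
5. ⊥bis P4·P3 via (23.095,16.82): [(0, 26.5333) (20.1586, 18.055) (40, 27.3661) (40, 34) (0, 34)]  |A|=459.9727
6. ⊥bis P4·P5 via (24.015,15.74): [(0, 26.5333) (20.1586, 18.055) (40, 27.3661) (40, 34) (0, 34)]  |A|=459.9727
7. canonical 5-gon: [(0, 26.5333) (20.1586, 18.055) (40, 27.3661) (40, 34) (0, 34)]
8. shoelace: 459.9727

Area of P4's cell: 459.9727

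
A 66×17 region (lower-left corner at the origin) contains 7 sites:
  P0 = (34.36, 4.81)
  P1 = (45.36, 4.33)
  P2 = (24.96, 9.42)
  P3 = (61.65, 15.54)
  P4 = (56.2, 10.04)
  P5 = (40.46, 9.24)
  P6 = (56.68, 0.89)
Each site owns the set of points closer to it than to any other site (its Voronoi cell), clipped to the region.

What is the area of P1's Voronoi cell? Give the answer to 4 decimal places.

Area of P1's cell: 93.4740

1. box [0,66]×[0,17]: [(0, 0) (66, 0) (66, 17) (0, 17)]
2. ⊥bis P1·P0 via (39.86,4.57): [(39.6606, 0) (66, 0) (66, 17) (40.4024, 17)]  |A|=441.4647
3. ⊥bis P1·P2 via (35.16,6.875): [(39.6606, 0) (66, 0) (66, 17) (40.4024, 17)]  |A|=441.4647
4. ⊥bis P1·P3 via (53.505,9.935): [(39.6606, 0) (60.3418, 0) (48.6432, 17) (40.4024, 17)]  |A|=245.8371
5. ⊥bis P1·P4 via (50.78,7.185): [(39.6606, 0) (54.5647, 0) (45.6099, 17) (40.4024, 17)]  |A|=170.9491
6. ⊥bis P1·P5 via (42.91,6.785): [(39.8222, 3.7035) (39.6606, 0) (54.5647, 0) (48.2065, 12.0707)]  |A|=104.8009
7. ⊥bis P1·P6 via (51.02,2.61): [(39.8222, 3.7035) (39.6606, 0) (50.2269, 0) (51.8138, 5.2223) (48.2065, 12.0707)]  |A|=93.474
8. canonical 5-gon: [(39.8222, 3.7035) (39.6606, 0) (50.2269, 0) (51.8138, 5.2223) (48.2065, 12.0707)]
9. shoelace: 93.474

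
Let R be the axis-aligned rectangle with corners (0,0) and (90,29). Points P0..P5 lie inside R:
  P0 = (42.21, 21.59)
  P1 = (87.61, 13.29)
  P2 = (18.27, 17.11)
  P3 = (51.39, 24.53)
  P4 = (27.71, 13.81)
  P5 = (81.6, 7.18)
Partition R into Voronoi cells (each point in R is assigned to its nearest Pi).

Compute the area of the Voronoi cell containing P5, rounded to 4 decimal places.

Area of P5's cell: 432.4637

1. box [0,90]×[0,29]: [(0, 0) (90, 0) (90, 29) (0, 29)]
2. ⊥bis P5·P0 via (61.905,14.385): [(56.6426, 0) (90, 0) (90, 29) (67.2516, 29)]  |A|=813.535
3. ⊥bis P5·P1 via (84.605,10.235): [(66.7954, 27.7531) (56.6426, 0) (90, 0) (90, 4.9283)]  |A|=520.0656
4. ⊥bis P5·P2 via (49.935,12.145): [(66.7954, 27.7531) (56.6426, 0) (90, 0) (90, 4.9283)]  |A|=520.0656
5. ⊥bis P5·P3 via (66.495,15.855): [(70.97, 23.6469) (57.3893, 0) (90, 0) (90, 4.9283)]  |A|=432.4637
6. ⊥bis P5·P4 via (54.655,10.495): [(70.97, 23.6469) (57.3893, 0) (90, 0) (90, 4.9283)]  |A|=432.4637
7. canonical 4-gon: [(70.97, 23.6469) (57.3893, 0) (90, 0) (90, 4.9283)]
8. shoelace: 432.4637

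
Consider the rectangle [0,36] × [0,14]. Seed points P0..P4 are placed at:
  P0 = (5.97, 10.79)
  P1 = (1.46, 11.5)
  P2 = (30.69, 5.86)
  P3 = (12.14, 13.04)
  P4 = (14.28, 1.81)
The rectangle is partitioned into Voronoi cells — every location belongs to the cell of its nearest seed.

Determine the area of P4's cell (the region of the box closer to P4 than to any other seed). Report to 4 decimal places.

1. box [0,36]×[0,14]: [(0, 0) (36, 0) (36, 14) (0, 14)]
2. ⊥bis P4·P0 via (10.125,6.3): [(3.3171, 0) (36, 0) (36, 14) (18.4458, 14)]  |A|=351.6599
3. ⊥bis P4·P1 via (7.87,6.655): [(3.3171, 0) (36, 0) (36, 14) (18.4458, 14)]  |A|=351.6599
4. ⊥bis P4·P2 via (22.485,3.835): [(3.3171, 0) (23.4315, 0) (19.9763, 14) (18.4458, 14)]  |A|=151.5141
5. ⊥bis P4·P3 via (13.21,7.425): [(10.8559, 6.9764) (3.3171, 0) (23.4315, 0) (21.2222, 8.9518)]  |A|=118.7436
6. canonical 4-gon: [(10.8559, 6.9764) (3.3171, 0) (23.4315, 0) (21.2222, 8.9518)]
7. shoelace: 118.7436

Area of P4's cell: 118.7436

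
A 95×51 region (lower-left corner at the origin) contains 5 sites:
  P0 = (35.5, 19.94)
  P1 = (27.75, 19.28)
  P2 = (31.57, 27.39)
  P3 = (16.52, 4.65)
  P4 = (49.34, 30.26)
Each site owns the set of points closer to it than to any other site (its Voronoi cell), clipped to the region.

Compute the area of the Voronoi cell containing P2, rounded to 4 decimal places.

Area of P2's cell: 858.7610

1. box [0,95]×[0,51]: [(0, 0) (95, 0) (95, 51) (0, 51)]
2. ⊥bis P2·P0 via (33.535,23.665): [(0, 5.9747) (85.3533, 51) (0, 51)]  |A|=1921.5269
3. ⊥bis P2·P1 via (29.66,23.335): [(0, 37.3056) (31.3766, 22.5264) (85.3533, 51) (0, 51)]  |A|=1429.999
4. ⊥bis P2·P3 via (24.045,16.02): [(0, 37.3056) (31.3766, 22.5264) (85.3533, 51) (0, 51)]  |A|=1429.999
5. ⊥bis P2·P4 via (40.455,28.825): [(0, 37.3056) (31.3766, 22.5264) (40.6797, 27.4339) (36.8736, 51) (0, 51)]  |A|=858.761
6. canonical 5-gon: [(0, 37.3056) (31.3766, 22.5264) (40.6797, 27.4339) (36.8736, 51) (0, 51)]
7. shoelace: 858.761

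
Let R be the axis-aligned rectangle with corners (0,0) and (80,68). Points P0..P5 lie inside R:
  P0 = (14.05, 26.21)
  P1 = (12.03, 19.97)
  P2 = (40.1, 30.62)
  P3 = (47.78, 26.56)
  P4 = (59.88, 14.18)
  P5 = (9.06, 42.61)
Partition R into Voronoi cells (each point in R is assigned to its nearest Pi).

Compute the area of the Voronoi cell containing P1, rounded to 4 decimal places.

1. box [0,80]×[0,68]: [(0, 0) (80, 0) (80, 68) (0, 68)]
2. ⊥bis P1·P0 via (13.04,23.09): [(0, 27.3113) (0, 0) (80, 0) (80, 1.4138)]  |A|=1149.0051
3. ⊥bis P1·P2 via (26.065,25.295): [(28.8425, 17.9745) (0, 27.3113) (0, 0) (35.6621, 0)]  |A|=714.3663
4. ⊥bis P1·P3 via (29.905,23.265): [(32.8058, 7.5283) (28.8425, 17.9745) (0, 27.3113) (0, 0) (34.1936, 0)]  |A|=708.8383
5. ⊥bis P1·P4 via (35.955,17.075): [(34.0096, 0.9979) (32.8058, 7.5283) (28.8425, 17.9745) (0, 27.3113) (0, 0) (33.8889, 0)]  |A|=708.6863
6. ⊥bis P1·P5 via (10.545,31.29): [(34.0096, 0.9979) (32.8058, 7.5283) (28.8425, 17.9745) (0, 27.3113) (0, 0) (33.8889, 0)]  |A|=708.6863
7. canonical 6-gon: [(34.0096, 0.9979) (32.8058, 7.5283) (28.8425, 17.9745) (0, 27.3113) (0, 0) (33.8889, 0)]
8. shoelace: 708.6863

Area of P1's cell: 708.6863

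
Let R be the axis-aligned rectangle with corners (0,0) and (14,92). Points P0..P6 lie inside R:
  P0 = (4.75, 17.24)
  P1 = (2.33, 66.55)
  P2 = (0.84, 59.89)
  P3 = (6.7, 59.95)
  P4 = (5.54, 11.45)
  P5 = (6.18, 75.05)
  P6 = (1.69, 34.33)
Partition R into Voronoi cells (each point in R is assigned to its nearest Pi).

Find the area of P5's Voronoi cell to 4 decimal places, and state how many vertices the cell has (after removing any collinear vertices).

1. box [0,14]×[0,92]: [(0, 0) (14, 0) (14, 92) (0, 92)]
2. ⊥bis P5·P0 via (5.465,46.145): [(0, 46.2802) (14, 45.9339) (14, 92) (0, 92)]  |A|=642.5016
3. ⊥bis P5·P1 via (4.255,70.8): [(0, 72.7273) (14, 66.3861) (14, 92) (0, 92)]  |A|=314.2065
4. ⊥bis P5·P2 via (3.51,67.47): [(0, 72.7273) (14, 66.3861) (14, 92) (0, 92)]  |A|=314.2065
5. ⊥bis P5·P3 via (6.44,67.5): [(0, 72.7273) (11.1803, 67.6632) (14, 67.7603) (14, 92) (0, 92)]  |A|=312.269
6. ⊥bis P5·P4 via (5.86,43.25): [(0, 72.7273) (11.1803, 67.6632) (14, 67.7603) (14, 92) (0, 92)]  |A|=312.269
7. ⊥bis P5·P6 via (3.935,54.69): [(0, 72.7273) (11.1803, 67.6632) (14, 67.7603) (14, 92) (0, 92)]  |A|=312.269
8. canonical 5-gon: [(0, 72.7273) (11.1803, 67.6632) (14, 67.7603) (14, 92) (0, 92)]
9. shoelace: 312.269

Area of P5's cell: 312.2690 (5 vertices)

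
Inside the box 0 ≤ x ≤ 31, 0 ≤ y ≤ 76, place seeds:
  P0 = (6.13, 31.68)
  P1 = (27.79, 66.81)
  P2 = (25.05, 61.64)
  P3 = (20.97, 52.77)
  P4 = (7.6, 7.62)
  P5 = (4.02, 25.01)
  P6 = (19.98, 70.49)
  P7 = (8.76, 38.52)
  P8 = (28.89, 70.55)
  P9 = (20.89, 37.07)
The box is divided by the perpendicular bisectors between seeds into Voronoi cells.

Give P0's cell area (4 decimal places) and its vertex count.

Area of P0's cell: 117.0949 (4 vertices)

1. box [0,31]×[0,76]: [(0, 0) (31, 0) (31, 76) (0, 76)]
2. ⊥bis P0·P1 via (16.96,49.245): [(0, 59.702) (0, 0) (31, 0) (31, 40.5884)]  |A|=1554.5008
3. ⊥bis P0·P2 via (15.59,46.66): [(0, 56.5052) (0, 0) (31, 0) (31, 36.9285)]  |A|=1448.2219
4. ⊥bis P0·P3 via (13.55,42.225): [(0, 51.7595) (0, 0) (31, 0) (31, 29.9463)]  |A|=1266.4393
5. ⊥bis P0·P4 via (6.865,19.65): [(0, 51.7595) (0, 19.2306) (31, 21.1246) (31, 29.9463)]  |A|=640.9345
6. ⊥bis P0·P5 via (5.075,28.345): [(0, 51.7595) (0, 29.9504) (28.4016, 20.9658) (31, 21.1246) (31, 29.9463)]  |A|=488.7039
7. ⊥bis P0·P6 via (13.055,51.085): [(0, 51.7595) (0, 29.9504) (28.4016, 20.9658) (31, 21.1246) (31, 29.9463)]  |A|=488.7039
8. ⊥bis P0·P7 via (7.445,35.1): [(0, 37.9626) (0, 29.9504) (28.4016, 20.9658) (31, 21.1246) (31, 26.043)]  |A|=214.3523
9. ⊥bis P0·P8 via (17.51,51.115): [(0, 37.9626) (0, 29.9504) (28.4016, 20.9658) (31, 21.1246) (31, 26.043)]  |A|=214.3523
10. ⊥bis P0·P9 via (13.51,34.375): [(14.1927, 32.5055) (0, 37.9626) (0, 29.9504) (17.1013, 24.5406)]  |A|=117.0949
11. canonical 4-gon: [(14.1927, 32.5055) (0, 37.9626) (0, 29.9504) (17.1013, 24.5406)]
12. shoelace: 117.0949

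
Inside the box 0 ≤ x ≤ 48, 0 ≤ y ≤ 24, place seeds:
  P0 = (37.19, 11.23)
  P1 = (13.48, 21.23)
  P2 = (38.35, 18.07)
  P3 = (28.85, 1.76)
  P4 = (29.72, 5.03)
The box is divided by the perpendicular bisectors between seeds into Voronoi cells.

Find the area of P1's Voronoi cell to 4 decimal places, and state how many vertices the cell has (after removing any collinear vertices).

Area of P1's cell: 464.1416 (6 vertices)

1. box [0,48]×[0,24]: [(0, 0) (48, 0) (48, 24) (0, 24)]
2. ⊥bis P1·P0 via (25.335,16.23): [(0, 0) (18.4898, 0) (28.6121, 24) (0, 24)]  |A|=565.2226
3. ⊥bis P1·P2 via (25.915,19.65): [(0, 0) (18.4898, 0) (25.5432, 16.7236) (26.4677, 24) (0, 24)]  |A|=557.4209
4. ⊥bis P1·P3 via (21.165,11.495): [(0, 0) (6.6037, 0) (24.4225, 14.0666) (25.5432, 16.7236) (26.4677, 24) (0, 24)]  |A|=473.8224
5. ⊥bis P1·P4 via (21.6,13.13): [(0, 0) (6.6037, 0) (15.5375, 7.0526) (25.5955, 17.1354) (26.4677, 24) (0, 24)]  |A|=464.1416
6. canonical 6-gon: [(0, 0) (6.6037, 0) (15.5375, 7.0526) (25.5955, 17.1354) (26.4677, 24) (0, 24)]
7. shoelace: 464.1416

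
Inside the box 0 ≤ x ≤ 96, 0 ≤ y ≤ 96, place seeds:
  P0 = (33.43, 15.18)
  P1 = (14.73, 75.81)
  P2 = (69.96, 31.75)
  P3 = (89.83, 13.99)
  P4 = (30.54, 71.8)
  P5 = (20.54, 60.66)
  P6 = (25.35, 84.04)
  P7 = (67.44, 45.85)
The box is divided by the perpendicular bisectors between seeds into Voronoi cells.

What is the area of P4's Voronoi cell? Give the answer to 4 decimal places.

Area of P4's cell: 988.0324

1. box [0,96]×[0,96]: [(0, 0) (96, 0) (96, 96) (0, 96)]
2. ⊥bis P4·P0 via (31.985,43.49): [(0, 41.8574) (96, 46.7575) (96, 96) (0, 96)]  |A|=4962.4859
3. ⊥bis P4·P1 via (22.635,73.805): [(14.7225, 42.6089) (96, 46.7575) (96, 96) (28.2645, 96)]  |A|=3809.3927
4. ⊥bis P4·P2 via (50.25,51.775): [(14.7225, 42.6089) (42.3712, 44.0201) (95.1818, 96) (28.2645, 96)]  |A|=2467.7182
5. ⊥bis P4·P3 via (60.185,42.895): [(14.7225, 42.6089) (42.3712, 44.0201) (95.1818, 96) (28.2645, 96)]  |A|=2467.7182
6. ⊥bis P4·P5 via (25.54,66.23): [(21.6088, 69.7589) (46.1445, 47.7341) (95.1818, 96) (28.2645, 96)]  |A|=2010.1308
7. ⊥bis P4·P6 via (27.945,77.92): [(23.1646, 75.893) (21.6088, 69.7589) (46.1445, 47.7341) (95.1818, 96) (70.5845, 96)]  |A|=1584.6664
8. ⊥bis P4·P7 via (48.99,58.825): [(23.1646, 75.893) (21.6088, 69.7589) (43.1075, 50.4603) (75.1334, 96) (70.5845, 96)]  |A|=988.0324
9. canonical 5-gon: [(23.1646, 75.893) (21.6088, 69.7589) (43.1075, 50.4603) (75.1334, 96) (70.5845, 96)]
10. shoelace: 988.0324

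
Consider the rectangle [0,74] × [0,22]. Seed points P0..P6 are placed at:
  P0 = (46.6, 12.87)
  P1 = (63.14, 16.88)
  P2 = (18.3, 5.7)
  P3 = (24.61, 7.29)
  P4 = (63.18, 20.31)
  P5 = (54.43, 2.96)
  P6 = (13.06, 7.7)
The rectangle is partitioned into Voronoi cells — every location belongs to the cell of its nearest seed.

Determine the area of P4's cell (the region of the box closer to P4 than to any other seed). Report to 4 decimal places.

1. box [0,74]×[0,22]: [(0, 0) (74, 0) (74, 22) (0, 22)]
2. ⊥bis P4·P0 via (54.89,16.59): [(62.3345, 0) (74, 0) (74, 22) (52.4624, 22)]  |A|=365.2348
3. ⊥bis P4·P1 via (63.16,18.595): [(53.9421, 18.7025) (74, 18.4686) (74, 22) (52.4624, 22)]  |A|=70.9267
4. ⊥bis P4·P2 via (40.74,13.005): [(53.9421, 18.7025) (74, 18.4686) (74, 22) (52.4624, 22)]  |A|=70.9267
5. ⊥bis P4·P3 via (43.895,13.8): [(53.9421, 18.7025) (74, 18.4686) (74, 22) (52.4624, 22)]  |A|=70.9267
6. ⊥bis P4·P5 via (58.805,11.635): [(53.9421, 18.7025) (74, 18.4686) (74, 22) (52.4624, 22)]  |A|=70.9267
7. ⊥bis P4·P6 via (38.12,14.005): [(53.9421, 18.7025) (74, 18.4686) (74, 22) (52.4624, 22)]  |A|=70.9267
8. canonical 4-gon: [(53.9421, 18.7025) (74, 18.4686) (74, 22) (52.4624, 22)]
9. shoelace: 70.9267

Area of P4's cell: 70.9267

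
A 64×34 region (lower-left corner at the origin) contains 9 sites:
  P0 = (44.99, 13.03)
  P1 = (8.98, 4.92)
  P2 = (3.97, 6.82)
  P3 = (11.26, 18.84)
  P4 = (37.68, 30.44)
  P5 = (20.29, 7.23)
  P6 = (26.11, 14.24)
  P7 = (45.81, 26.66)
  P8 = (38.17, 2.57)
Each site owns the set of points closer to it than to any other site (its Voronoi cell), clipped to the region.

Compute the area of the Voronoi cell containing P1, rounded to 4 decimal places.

Area of P1's cell: 96.1576

1. box [0,64]×[0,34]: [(0, 0) (64, 0) (64, 34) (0, 34)]
2. ⊥bis P1·P0 via (26.985,8.975): [(0, 0) (29.0063, 0) (21.349, 34) (0, 34)]  |A|=856.04
3. ⊥bis P1·P2 via (6.475,5.87): [(4.2489, 0) (29.0063, 0) (21.349, 34) (17.1431, 34)]  |A|=492.3775
4. ⊥bis P1·P3 via (10.12,11.88): [(8.8341, 12.0906) (4.2489, 0) (29.0063, 0) (26.9516, 9.1231)]  |A|=229.2618
5. ⊥bis P1·P4 via (23.33,17.68): [(8.8341, 12.0906) (4.2489, 0) (29.0063, 0) (26.9516, 9.1231)]  |A|=229.2618
6. ⊥bis P1·P5 via (14.635,6.075): [(13.5646, 11.3158) (8.8341, 12.0906) (4.2489, 0) (15.8758, 0)]  |A|=96.1576
7. ⊥bis P1·P6 via (17.545,9.58): [(13.5646, 11.3158) (8.8341, 12.0906) (4.2489, 0) (15.8758, 0)]  |A|=96.1576
8. ⊥bis P1·P7 via (27.395,15.79): [(13.5646, 11.3158) (8.8341, 12.0906) (4.2489, 0) (15.8758, 0)]  |A|=96.1576
9. ⊥bis P1·P8 via (23.575,3.745): [(13.5646, 11.3158) (8.8341, 12.0906) (4.2489, 0) (15.8758, 0)]  |A|=96.1576
10. canonical 4-gon: [(13.5646, 11.3158) (8.8341, 12.0906) (4.2489, 0) (15.8758, 0)]
11. shoelace: 96.1576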